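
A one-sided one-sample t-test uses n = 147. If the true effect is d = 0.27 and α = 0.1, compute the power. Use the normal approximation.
Power ≈ 0.98

Power calculation (one-sample t-test, normal approximation):
z_β = d · √n - z_α
z_β = 0.27 · √147 - 1.282
z_β = 0.27 · 12.124 - 1.282
z_β = 1.992

Power = Φ(z_β) = Φ(1.992) ≈ 0.977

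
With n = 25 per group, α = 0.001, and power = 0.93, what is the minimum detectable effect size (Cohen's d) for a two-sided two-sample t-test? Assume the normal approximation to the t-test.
d ≈ 1.35

Minimum detectable effect (two-sample t-test, normal approximation):
d = (z_{α/2} + z_β) / √(n/2)
d = (3.291 + 1.476) / √(25/2)
d = 4.766 / 3.536
d ≈ 1.35

By Cohen's convention (0.2 small / 0.5 medium / 0.8 large): large effect.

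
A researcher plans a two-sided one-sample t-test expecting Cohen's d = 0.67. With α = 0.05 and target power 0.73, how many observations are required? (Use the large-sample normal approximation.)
n = 15

Sample size formula (one-sample t-test, normal approximation):
n = ((z_{α/2} + z_β) / d)²

z_{α/2} = 1.960 (for α = 0.05, two-sided)
z_β = 0.613 (for power = 0.73)
d = 0.67

n = ((1.960 + 0.613) / 0.67)²
n = (3.840)²
n ≈ 14.75
Round up to the next whole number: n = 15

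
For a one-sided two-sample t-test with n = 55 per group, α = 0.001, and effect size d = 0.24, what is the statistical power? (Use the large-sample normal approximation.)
Power ≈ 0.03

Power calculation (two-sample t-test, normal approximation):
z_β = d · √(n/2) - z_α
z_β = 0.24 · √(55/2) - 3.090
z_β = 0.24 · 5.244 - 3.090
z_β = -1.832

Power = Φ(z_β) = Φ(-1.832) ≈ 0.034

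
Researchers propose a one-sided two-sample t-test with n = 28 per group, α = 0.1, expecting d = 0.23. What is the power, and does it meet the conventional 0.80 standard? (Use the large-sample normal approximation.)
Power ≈ 0.34; the study is underpowered (power < 0.80)

Power calculation (two-sample t-test, normal approximation):
z_β = d · √(n/2) - z_α
z_β = 0.23 · √(28/2) - 1.282
z_β = 0.23 · 3.742 - 1.282
z_β = -0.421

Power = Φ(z_β) = Φ(-0.421) ≈ 0.337

Effect size d = 0.23 is small by Cohen's convention (0.2/0.5/0.8).

Threshold: power ≥ 0.80 is conventionally adequate.
Power ≈ 0.34 → the study is underpowered (power < 0.80).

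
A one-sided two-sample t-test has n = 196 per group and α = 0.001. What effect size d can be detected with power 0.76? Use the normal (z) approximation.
d ≈ 0.38

Minimum detectable effect (two-sample t-test, normal approximation):
d = (z_α + z_β) / √(n/2)
d = (3.090 + 0.706) / √(196/2)
d = 3.797 / 9.899
d ≈ 0.38

By Cohen's convention (0.2 small / 0.5 medium / 0.8 large): small effect.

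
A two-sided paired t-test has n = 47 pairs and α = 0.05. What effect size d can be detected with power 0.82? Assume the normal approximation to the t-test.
d ≈ 0.42

Minimum detectable effect (paired t-test, normal approximation):
d = (z_{α/2} + z_β) / √n
d = (1.960 + 0.915) / √47
d = 2.875 / 6.856
d ≈ 0.42

By Cohen's convention (0.2 small / 0.5 medium / 0.8 large): small effect.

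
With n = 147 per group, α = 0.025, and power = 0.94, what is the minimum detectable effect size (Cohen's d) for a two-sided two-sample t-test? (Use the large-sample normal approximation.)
d ≈ 0.44

Minimum detectable effect (two-sample t-test, normal approximation):
d = (z_{α/2} + z_β) / √(n/2)
d = (2.241 + 1.555) / √(147/2)
d = 3.796 / 8.573
d ≈ 0.44

By Cohen's convention (0.2 small / 0.5 medium / 0.8 large): small effect.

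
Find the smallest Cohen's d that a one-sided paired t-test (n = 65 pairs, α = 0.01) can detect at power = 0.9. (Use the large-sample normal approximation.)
d ≈ 0.45

Minimum detectable effect (paired t-test, normal approximation):
d = (z_α + z_β) / √n
d = (2.326 + 1.282) / √65
d = 3.608 / 8.062
d ≈ 0.45

By Cohen's convention (0.2 small / 0.5 medium / 0.8 large): small effect.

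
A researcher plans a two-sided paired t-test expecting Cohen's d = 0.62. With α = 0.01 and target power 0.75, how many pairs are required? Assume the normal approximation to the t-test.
n = 28 pairs

Sample size formula (paired t-test, normal approximation):
n = ((z_{α/2} + z_β) / d)²

z_{α/2} = 2.576 (for α = 0.01, two-sided)
z_β = 0.674 (for power = 0.75)
d = 0.62

n = ((2.576 + 0.674) / 0.62)²
n = (5.242)²
n ≈ 27.48
Round up to the next whole number: n = 28 pairs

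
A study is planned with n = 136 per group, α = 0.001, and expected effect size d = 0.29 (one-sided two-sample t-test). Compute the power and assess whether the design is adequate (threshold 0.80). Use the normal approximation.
Power ≈ 0.24; the study is underpowered (power < 0.80)

Power calculation (two-sample t-test, normal approximation):
z_β = d · √(n/2) - z_α
z_β = 0.29 · √(136/2) - 3.090
z_β = 0.29 · 8.246 - 3.090
z_β = -0.699

Power = Φ(z_β) = Φ(-0.699) ≈ 0.242

Effect size d = 0.29 is small by Cohen's convention (0.2/0.5/0.8).

Threshold: power ≥ 0.80 is conventionally adequate.
Power ≈ 0.24 → the study is underpowered (power < 0.80).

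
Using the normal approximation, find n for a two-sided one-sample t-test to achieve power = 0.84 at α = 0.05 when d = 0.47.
n = 40

Sample size formula (one-sample t-test, normal approximation):
n = ((z_{α/2} + z_β) / d)²

z_{α/2} = 1.960 (for α = 0.05, two-sided)
z_β = 0.994 (for power = 0.84)
d = 0.47

n = ((1.960 + 0.994) / 0.47)²
n = (6.285)²
n ≈ 39.50
Round up to the next whole number: n = 40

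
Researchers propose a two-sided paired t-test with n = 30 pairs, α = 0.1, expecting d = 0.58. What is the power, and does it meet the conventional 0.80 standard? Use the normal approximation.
Power ≈ 0.94; the study is adequately powered (power ≥ 0.80)

Power calculation (paired t-test, normal approximation):
z_β = d · √n - z_{α/2}
z_β = 0.58 · √30 - 1.645
z_β = 0.58 · 5.477 - 1.645
z_β = 1.532

Power = Φ(z_β) = Φ(1.532) ≈ 0.937

Effect size d = 0.58 is medium by Cohen's convention (0.2/0.5/0.8).

Threshold: power ≥ 0.80 is conventionally adequate.
Power ≈ 0.94 → the study is adequately powered (power ≥ 0.80).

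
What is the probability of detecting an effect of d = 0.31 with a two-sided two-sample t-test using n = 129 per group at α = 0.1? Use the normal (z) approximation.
Power ≈ 0.80

Power calculation (two-sample t-test, normal approximation):
z_β = d · √(n/2) - z_{α/2}
z_β = 0.31 · √(129/2) - 1.645
z_β = 0.31 · 8.031 - 1.645
z_β = 0.845

Power = Φ(z_β) = Φ(0.845) ≈ 0.801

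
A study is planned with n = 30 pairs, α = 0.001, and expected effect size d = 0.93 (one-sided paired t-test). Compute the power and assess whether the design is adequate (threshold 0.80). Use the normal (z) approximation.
Power ≈ 0.98; the study is adequately powered (power ≥ 0.80)

Power calculation (paired t-test, normal approximation):
z_β = d · √n - z_α
z_β = 0.93 · √30 - 3.090
z_β = 0.93 · 5.477 - 3.090
z_β = 2.004

Power = Φ(z_β) = Φ(2.004) ≈ 0.977

Effect size d = 0.93 is large by Cohen's convention (0.2/0.5/0.8).

Threshold: power ≥ 0.80 is conventionally adequate.
Power ≈ 0.98 → the study is adequately powered (power ≥ 0.80).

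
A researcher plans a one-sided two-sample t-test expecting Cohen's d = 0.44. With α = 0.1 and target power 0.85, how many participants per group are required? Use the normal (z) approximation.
n = 56 per group

Sample size formula (two-sample t-test, normal approximation):
n = 2 · ((z_α + z_β) / d)²

z_α = 1.282 (for α = 0.1, one-sided)
z_β = 1.036 (for power = 0.85)
d = 0.44

n = 2 · ((1.282 + 1.036) / 0.44)²
n = 2 · (5.268)²
n ≈ 55.50
Round up to the next whole number: n = 56 per group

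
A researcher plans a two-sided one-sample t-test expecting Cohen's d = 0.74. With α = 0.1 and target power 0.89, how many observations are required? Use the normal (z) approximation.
n = 16

Sample size formula (one-sample t-test, normal approximation):
n = ((z_{α/2} + z_β) / d)²

z_{α/2} = 1.645 (for α = 0.1, two-sided)
z_β = 1.227 (for power = 0.89)
d = 0.74

n = ((1.645 + 1.227) / 0.74)²
n = (3.881)²
n ≈ 15.06
Round up to the next whole number: n = 16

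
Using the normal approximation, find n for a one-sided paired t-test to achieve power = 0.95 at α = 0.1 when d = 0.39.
n = 57 pairs

Sample size formula (paired t-test, normal approximation):
n = ((z_α + z_β) / d)²

z_α = 1.282 (for α = 0.1, one-sided)
z_β = 1.645 (for power = 0.95)
d = 0.39

n = ((1.282 + 1.645) / 0.39)²
n = (7.505)²
n ≈ 56.33
Round up to the next whole number: n = 57 pairs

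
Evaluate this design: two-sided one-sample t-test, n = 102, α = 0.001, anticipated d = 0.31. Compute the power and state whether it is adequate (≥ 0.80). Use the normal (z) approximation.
Power ≈ 0.44; the study is underpowered (power < 0.80)

Power calculation (one-sample t-test, normal approximation):
z_β = d · √n - z_{α/2}
z_β = 0.31 · √102 - 3.291
z_β = 0.31 · 10.100 - 3.291
z_β = -0.160

Power = Φ(z_β) = Φ(-0.160) ≈ 0.437

Effect size d = 0.31 is small by Cohen's convention (0.2/0.5/0.8).

Threshold: power ≥ 0.80 is conventionally adequate.
Power ≈ 0.44 → the study is underpowered (power < 0.80).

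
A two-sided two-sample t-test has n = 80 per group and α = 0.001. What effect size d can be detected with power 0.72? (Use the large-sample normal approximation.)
d ≈ 0.61

Minimum detectable effect (two-sample t-test, normal approximation):
d = (z_{α/2} + z_β) / √(n/2)
d = (3.291 + 0.583) / √(80/2)
d = 3.873 / 6.325
d ≈ 0.61

By Cohen's convention (0.2 small / 0.5 medium / 0.8 large): medium effect.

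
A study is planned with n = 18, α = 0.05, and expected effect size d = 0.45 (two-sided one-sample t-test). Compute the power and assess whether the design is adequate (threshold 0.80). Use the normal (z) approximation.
Power ≈ 0.48; the study is underpowered (power < 0.80)

Power calculation (one-sample t-test, normal approximation):
z_β = d · √n - z_{α/2}
z_β = 0.45 · √18 - 1.960
z_β = 0.45 · 4.243 - 1.960
z_β = -0.051

Power = Φ(z_β) = Φ(-0.051) ≈ 0.480

Effect size d = 0.45 is small by Cohen's convention (0.2/0.5/0.8).

Threshold: power ≥ 0.80 is conventionally adequate.
Power ≈ 0.48 → the study is underpowered (power < 0.80).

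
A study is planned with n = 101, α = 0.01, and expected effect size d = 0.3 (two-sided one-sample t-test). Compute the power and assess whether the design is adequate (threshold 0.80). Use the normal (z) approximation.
Power ≈ 0.67; the study is underpowered (power < 0.80)

Power calculation (one-sample t-test, normal approximation):
z_β = d · √n - z_{α/2}
z_β = 0.3 · √101 - 2.576
z_β = 0.3 · 10.050 - 2.576
z_β = 0.439

Power = Φ(z_β) = Φ(0.439) ≈ 0.670

Effect size d = 0.3 is small by Cohen's convention (0.2/0.5/0.8).

Threshold: power ≥ 0.80 is conventionally adequate.
Power ≈ 0.67 → the study is underpowered (power < 0.80).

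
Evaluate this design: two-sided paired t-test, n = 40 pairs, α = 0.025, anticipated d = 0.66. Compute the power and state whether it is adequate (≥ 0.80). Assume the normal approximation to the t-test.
Power ≈ 0.97; the study is adequately powered (power ≥ 0.80)

Power calculation (paired t-test, normal approximation):
z_β = d · √n - z_{α/2}
z_β = 0.66 · √40 - 2.241
z_β = 0.66 · 6.325 - 2.241
z_β = 1.933

Power = Φ(z_β) = Φ(1.933) ≈ 0.973

Effect size d = 0.66 is medium by Cohen's convention (0.2/0.5/0.8).

Threshold: power ≥ 0.80 is conventionally adequate.
Power ≈ 0.97 → the study is adequately powered (power ≥ 0.80).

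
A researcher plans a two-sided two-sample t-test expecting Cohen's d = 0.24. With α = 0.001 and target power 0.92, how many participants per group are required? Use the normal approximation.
n = 766 per group

Sample size formula (two-sample t-test, normal approximation):
n = 2 · ((z_{α/2} + z_β) / d)²

z_{α/2} = 3.291 (for α = 0.001, two-sided)
z_β = 1.405 (for power = 0.92)
d = 0.24

n = 2 · ((3.291 + 1.405) / 0.24)²
n = 2 · (19.567)²
n ≈ 765.73
Round up to the next whole number: n = 766 per group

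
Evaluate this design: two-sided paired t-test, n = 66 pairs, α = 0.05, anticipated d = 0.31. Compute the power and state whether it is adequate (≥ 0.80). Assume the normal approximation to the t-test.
Power ≈ 0.71; the study is underpowered (power < 0.80)

Power calculation (paired t-test, normal approximation):
z_β = d · √n - z_{α/2}
z_β = 0.31 · √66 - 1.960
z_β = 0.31 · 8.124 - 1.960
z_β = 0.558

Power = Φ(z_β) = Φ(0.558) ≈ 0.712

Effect size d = 0.31 is small by Cohen's convention (0.2/0.5/0.8).

Threshold: power ≥ 0.80 is conventionally adequate.
Power ≈ 0.71 → the study is underpowered (power < 0.80).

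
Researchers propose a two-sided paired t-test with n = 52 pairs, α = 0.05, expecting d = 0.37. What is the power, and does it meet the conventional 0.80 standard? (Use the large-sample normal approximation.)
Power ≈ 0.76; the study is underpowered (power < 0.80)

Power calculation (paired t-test, normal approximation):
z_β = d · √n - z_{α/2}
z_β = 0.37 · √52 - 1.960
z_β = 0.37 · 7.211 - 1.960
z_β = 0.708

Power = Φ(z_β) = Φ(0.708) ≈ 0.761

Effect size d = 0.37 is small by Cohen's convention (0.2/0.5/0.8).

Threshold: power ≥ 0.80 is conventionally adequate.
Power ≈ 0.76 → the study is underpowered (power < 0.80).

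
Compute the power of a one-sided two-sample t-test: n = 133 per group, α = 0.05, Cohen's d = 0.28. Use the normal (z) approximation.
Power ≈ 0.74

Power calculation (two-sample t-test, normal approximation):
z_β = d · √(n/2) - z_α
z_β = 0.28 · √(133/2) - 1.645
z_β = 0.28 · 8.155 - 1.645
z_β = 0.638

Power = Φ(z_β) = Φ(0.638) ≈ 0.738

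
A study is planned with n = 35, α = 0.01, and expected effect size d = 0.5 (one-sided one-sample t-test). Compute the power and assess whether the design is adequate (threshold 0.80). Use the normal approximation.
Power ≈ 0.74; the study is underpowered (power < 0.80)

Power calculation (one-sample t-test, normal approximation):
z_β = d · √n - z_α
z_β = 0.5 · √35 - 2.326
z_β = 0.5 · 5.916 - 2.326
z_β = 0.632

Power = Φ(z_β) = Φ(0.632) ≈ 0.736

Effect size d = 0.5 is medium by Cohen's convention (0.2/0.5/0.8).

Threshold: power ≥ 0.80 is conventionally adequate.
Power ≈ 0.74 → the study is underpowered (power < 0.80).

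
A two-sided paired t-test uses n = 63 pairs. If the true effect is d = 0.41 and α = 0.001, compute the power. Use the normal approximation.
Power ≈ 0.49

Power calculation (paired t-test, normal approximation):
z_β = d · √n - z_{α/2}
z_β = 0.41 · √63 - 3.291
z_β = 0.41 · 7.937 - 3.291
z_β = -0.036

Power = Φ(z_β) = Φ(-0.036) ≈ 0.486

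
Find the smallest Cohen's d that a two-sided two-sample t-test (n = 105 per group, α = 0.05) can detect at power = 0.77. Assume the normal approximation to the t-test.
d ≈ 0.37

Minimum detectable effect (two-sample t-test, normal approximation):
d = (z_{α/2} + z_β) / √(n/2)
d = (1.960 + 0.739) / √(105/2)
d = 2.699 / 7.246
d ≈ 0.37

By Cohen's convention (0.2 small / 0.5 medium / 0.8 large): small effect.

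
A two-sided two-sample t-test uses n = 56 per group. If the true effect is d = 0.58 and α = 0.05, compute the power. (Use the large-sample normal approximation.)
Power ≈ 0.87

Power calculation (two-sample t-test, normal approximation):
z_β = d · √(n/2) - z_{α/2}
z_β = 0.58 · √(56/2) - 1.960
z_β = 0.58 · 5.292 - 1.960
z_β = 1.109

Power = Φ(z_β) = Φ(1.109) ≈ 0.866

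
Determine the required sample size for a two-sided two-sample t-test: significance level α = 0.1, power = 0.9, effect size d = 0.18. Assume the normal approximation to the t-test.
n = 529 per group

Sample size formula (two-sample t-test, normal approximation):
n = 2 · ((z_{α/2} + z_β) / d)²

z_{α/2} = 1.645 (for α = 0.1, two-sided)
z_β = 1.282 (for power = 0.9)
d = 0.18

n = 2 · ((1.645 + 1.282) / 0.18)²
n = 2 · (16.261)²
n ≈ 528.84
Round up to the next whole number: n = 529 per group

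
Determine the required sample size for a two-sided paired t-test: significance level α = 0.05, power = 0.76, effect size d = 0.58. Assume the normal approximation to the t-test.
n = 22 pairs

Sample size formula (paired t-test, normal approximation):
n = ((z_{α/2} + z_β) / d)²

z_{α/2} = 1.960 (for α = 0.05, two-sided)
z_β = 0.706 (for power = 0.76)
d = 0.58

n = ((1.960 + 0.706) / 0.58)²
n = (4.597)²
n ≈ 21.13
Round up to the next whole number: n = 22 pairs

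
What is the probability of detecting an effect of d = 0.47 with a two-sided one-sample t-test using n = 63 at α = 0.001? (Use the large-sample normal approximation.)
Power ≈ 0.67

Power calculation (one-sample t-test, normal approximation):
z_β = d · √n - z_{α/2}
z_β = 0.47 · √63 - 3.291
z_β = 0.47 · 7.937 - 3.291
z_β = 0.440

Power = Φ(z_β) = Φ(0.440) ≈ 0.670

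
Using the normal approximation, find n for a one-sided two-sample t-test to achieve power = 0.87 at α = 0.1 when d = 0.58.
n = 35 per group

Sample size formula (two-sample t-test, normal approximation):
n = 2 · ((z_α + z_β) / d)²

z_α = 1.282 (for α = 0.1, one-sided)
z_β = 1.126 (for power = 0.87)
d = 0.58

n = 2 · ((1.282 + 1.126) / 0.58)²
n = 2 · (4.152)²
n ≈ 34.48
Round up to the next whole number: n = 35 per group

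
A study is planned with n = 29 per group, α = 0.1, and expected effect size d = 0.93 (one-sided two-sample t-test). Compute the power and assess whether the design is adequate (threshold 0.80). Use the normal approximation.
Power ≈ 0.99; the study is adequately powered (power ≥ 0.80)

Power calculation (two-sample t-test, normal approximation):
z_β = d · √(n/2) - z_α
z_β = 0.93 · √(29/2) - 1.282
z_β = 0.93 · 3.808 - 1.282
z_β = 2.260

Power = Φ(z_β) = Φ(2.260) ≈ 0.988

Effect size d = 0.93 is large by Cohen's convention (0.2/0.5/0.8).

Threshold: power ≥ 0.80 is conventionally adequate.
Power ≈ 0.99 → the study is adequately powered (power ≥ 0.80).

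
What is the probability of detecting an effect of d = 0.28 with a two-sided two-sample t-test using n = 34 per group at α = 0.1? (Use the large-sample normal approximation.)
Power ≈ 0.31

Power calculation (two-sample t-test, normal approximation):
z_β = d · √(n/2) - z_{α/2}
z_β = 0.28 · √(34/2) - 1.645
z_β = 0.28 · 4.123 - 1.645
z_β = -0.490

Power = Φ(z_β) = Φ(-0.490) ≈ 0.312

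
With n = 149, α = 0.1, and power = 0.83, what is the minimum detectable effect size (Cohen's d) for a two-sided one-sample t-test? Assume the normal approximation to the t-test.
d ≈ 0.21

Minimum detectable effect (one-sample t-test, normal approximation):
d = (z_{α/2} + z_β) / √n
d = (1.645 + 0.954) / √149
d = 2.599 / 12.207
d ≈ 0.21

By Cohen's convention (0.2 small / 0.5 medium / 0.8 large): small effect.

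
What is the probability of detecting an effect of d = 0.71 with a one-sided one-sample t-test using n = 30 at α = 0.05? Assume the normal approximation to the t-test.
Power ≈ 0.99

Power calculation (one-sample t-test, normal approximation):
z_β = d · √n - z_α
z_β = 0.71 · √30 - 1.645
z_β = 0.71 · 5.477 - 1.645
z_β = 2.244

Power = Φ(z_β) = Φ(2.244) ≈ 0.988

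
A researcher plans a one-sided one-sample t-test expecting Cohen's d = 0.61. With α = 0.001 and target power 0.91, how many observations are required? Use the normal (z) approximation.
n = 53

Sample size formula (one-sample t-test, normal approximation):
n = ((z_α + z_β) / d)²

z_α = 3.090 (for α = 0.001, one-sided)
z_β = 1.341 (for power = 0.91)
d = 0.61

n = ((3.090 + 1.341) / 0.61)²
n = (7.264)²
n ≈ 52.77
Round up to the next whole number: n = 53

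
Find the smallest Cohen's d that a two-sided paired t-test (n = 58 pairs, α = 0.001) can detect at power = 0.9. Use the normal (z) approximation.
d ≈ 0.60

Minimum detectable effect (paired t-test, normal approximation):
d = (z_{α/2} + z_β) / √n
d = (3.291 + 1.282) / √58
d = 4.572 / 7.616
d ≈ 0.60

By Cohen's convention (0.2 small / 0.5 medium / 0.8 large): medium effect.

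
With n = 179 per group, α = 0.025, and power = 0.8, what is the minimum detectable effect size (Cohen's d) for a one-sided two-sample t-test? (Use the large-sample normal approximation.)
d ≈ 0.30

Minimum detectable effect (two-sample t-test, normal approximation):
d = (z_α + z_β) / √(n/2)
d = (1.960 + 0.842) / √(179/2)
d = 2.802 / 9.460
d ≈ 0.30

By Cohen's convention (0.2 small / 0.5 medium / 0.8 large): small effect.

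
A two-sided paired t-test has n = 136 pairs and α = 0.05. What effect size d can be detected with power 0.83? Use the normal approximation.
d ≈ 0.25

Minimum detectable effect (paired t-test, normal approximation):
d = (z_{α/2} + z_β) / √n
d = (1.960 + 0.954) / √136
d = 2.914 / 11.662
d ≈ 0.25

By Cohen's convention (0.2 small / 0.5 medium / 0.8 large): small effect.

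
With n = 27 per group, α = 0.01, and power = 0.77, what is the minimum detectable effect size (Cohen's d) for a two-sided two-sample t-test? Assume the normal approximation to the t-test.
d ≈ 0.90

Minimum detectable effect (two-sample t-test, normal approximation):
d = (z_{α/2} + z_β) / √(n/2)
d = (2.576 + 0.739) / √(27/2)
d = 3.315 / 3.674
d ≈ 0.90

By Cohen's convention (0.2 small / 0.5 medium / 0.8 large): large effect.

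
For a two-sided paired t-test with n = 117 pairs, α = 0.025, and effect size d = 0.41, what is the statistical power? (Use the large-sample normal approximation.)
Power ≈ 0.99

Power calculation (paired t-test, normal approximation):
z_β = d · √n - z_{α/2}
z_β = 0.41 · √117 - 2.241
z_β = 0.41 · 10.817 - 2.241
z_β = 2.193

Power = Φ(z_β) = Φ(2.193) ≈ 0.986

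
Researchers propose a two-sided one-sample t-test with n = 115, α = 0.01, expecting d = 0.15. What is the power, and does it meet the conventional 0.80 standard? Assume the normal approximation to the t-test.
Power ≈ 0.17; the study is underpowered (power < 0.80)

Power calculation (one-sample t-test, normal approximation):
z_β = d · √n - z_{α/2}
z_β = 0.15 · √115 - 2.576
z_β = 0.15 · 10.724 - 2.576
z_β = -0.967

Power = Φ(z_β) = Φ(-0.967) ≈ 0.167

Effect size d = 0.15 is very small by Cohen's convention (0.2/0.5/0.8).

Threshold: power ≥ 0.80 is conventionally adequate.
Power ≈ 0.17 → the study is underpowered (power < 0.80).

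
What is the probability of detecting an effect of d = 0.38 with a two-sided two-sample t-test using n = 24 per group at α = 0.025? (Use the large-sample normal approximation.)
Power ≈ 0.18

Power calculation (two-sample t-test, normal approximation):
z_β = d · √(n/2) - z_{α/2}
z_β = 0.38 · √(24/2) - 2.241
z_β = 0.38 · 3.464 - 2.241
z_β = -0.925

Power = Φ(z_β) = Φ(-0.925) ≈ 0.177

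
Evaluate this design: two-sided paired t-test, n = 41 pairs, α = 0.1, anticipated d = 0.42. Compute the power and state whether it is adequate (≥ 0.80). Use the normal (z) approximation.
Power ≈ 0.85; the study is adequately powered (power ≥ 0.80)

Power calculation (paired t-test, normal approximation):
z_β = d · √n - z_{α/2}
z_β = 0.42 · √41 - 1.645
z_β = 0.42 · 6.403 - 1.645
z_β = 1.044

Power = Φ(z_β) = Φ(1.044) ≈ 0.852

Effect size d = 0.42 is small by Cohen's convention (0.2/0.5/0.8).

Threshold: power ≥ 0.80 is conventionally adequate.
Power ≈ 0.85 → the study is adequately powered (power ≥ 0.80).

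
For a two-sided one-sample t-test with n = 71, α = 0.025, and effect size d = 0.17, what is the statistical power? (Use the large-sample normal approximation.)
Power ≈ 0.21

Power calculation (one-sample t-test, normal approximation):
z_β = d · √n - z_{α/2}
z_β = 0.17 · √71 - 2.241
z_β = 0.17 · 8.426 - 2.241
z_β = -0.809

Power = Φ(z_β) = Φ(-0.809) ≈ 0.209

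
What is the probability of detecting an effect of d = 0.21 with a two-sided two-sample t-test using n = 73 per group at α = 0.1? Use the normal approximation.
Power ≈ 0.35

Power calculation (two-sample t-test, normal approximation):
z_β = d · √(n/2) - z_{α/2}
z_β = 0.21 · √(73/2) - 1.645
z_β = 0.21 · 6.042 - 1.645
z_β = -0.376

Power = Φ(z_β) = Φ(-0.376) ≈ 0.353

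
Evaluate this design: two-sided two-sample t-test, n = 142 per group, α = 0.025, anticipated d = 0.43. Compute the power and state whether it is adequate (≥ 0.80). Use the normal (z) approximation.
Power ≈ 0.92; the study is adequately powered (power ≥ 0.80)

Power calculation (two-sample t-test, normal approximation):
z_β = d · √(n/2) - z_{α/2}
z_β = 0.43 · √(142/2) - 2.241
z_β = 0.43 · 8.426 - 2.241
z_β = 1.382

Power = Φ(z_β) = Φ(1.382) ≈ 0.916

Effect size d = 0.43 is small by Cohen's convention (0.2/0.5/0.8).

Threshold: power ≥ 0.80 is conventionally adequate.
Power ≈ 0.92 → the study is adequately powered (power ≥ 0.80).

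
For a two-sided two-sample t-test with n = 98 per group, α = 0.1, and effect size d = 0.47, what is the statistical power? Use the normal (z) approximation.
Power ≈ 0.95

Power calculation (two-sample t-test, normal approximation):
z_β = d · √(n/2) - z_{α/2}
z_β = 0.47 · √(98/2) - 1.645
z_β = 0.47 · 7.000 - 1.645
z_β = 1.645

Power = Φ(z_β) = Φ(1.645) ≈ 0.950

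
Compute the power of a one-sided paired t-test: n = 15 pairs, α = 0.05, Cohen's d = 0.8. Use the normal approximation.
Power ≈ 0.93

Power calculation (paired t-test, normal approximation):
z_β = d · √n - z_α
z_β = 0.8 · √15 - 1.645
z_β = 0.8 · 3.873 - 1.645
z_β = 1.454

Power = Φ(z_β) = Φ(1.454) ≈ 0.927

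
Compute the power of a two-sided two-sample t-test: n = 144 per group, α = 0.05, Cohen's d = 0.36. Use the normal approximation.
Power ≈ 0.86

Power calculation (two-sample t-test, normal approximation):
z_β = d · √(n/2) - z_{α/2}
z_β = 0.36 · √(144/2) - 1.960
z_β = 0.36 · 8.485 - 1.960
z_β = 1.095

Power = Φ(z_β) = Φ(1.095) ≈ 0.863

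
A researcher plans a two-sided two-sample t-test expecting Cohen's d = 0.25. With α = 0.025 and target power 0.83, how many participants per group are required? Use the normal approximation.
n = 327 per group

Sample size formula (two-sample t-test, normal approximation):
n = 2 · ((z_{α/2} + z_β) / d)²

z_{α/2} = 2.241 (for α = 0.025, two-sided)
z_β = 0.954 (for power = 0.83)
d = 0.25

n = 2 · ((2.241 + 0.954) / 0.25)²
n = 2 · (12.780)²
n ≈ 326.66
Round up to the next whole number: n = 327 per group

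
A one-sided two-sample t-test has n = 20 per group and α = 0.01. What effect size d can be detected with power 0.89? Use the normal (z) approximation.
d ≈ 1.12

Minimum detectable effect (two-sample t-test, normal approximation):
d = (z_α + z_β) / √(n/2)
d = (2.326 + 1.227) / √(20/2)
d = 3.553 / 3.162
d ≈ 1.12

By Cohen's convention (0.2 small / 0.5 medium / 0.8 large): large effect.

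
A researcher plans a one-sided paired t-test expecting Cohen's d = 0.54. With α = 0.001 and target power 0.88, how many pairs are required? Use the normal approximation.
n = 63 pairs

Sample size formula (paired t-test, normal approximation):
n = ((z_α + z_β) / d)²

z_α = 3.090 (for α = 0.001, one-sided)
z_β = 1.175 (for power = 0.88)
d = 0.54

n = ((3.090 + 1.175) / 0.54)²
n = (7.898)²
n ≈ 62.38
Round up to the next whole number: n = 63 pairs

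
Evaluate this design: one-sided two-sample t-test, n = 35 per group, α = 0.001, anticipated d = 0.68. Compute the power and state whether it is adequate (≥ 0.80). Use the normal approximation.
Power ≈ 0.40; the study is underpowered (power < 0.80)

Power calculation (two-sample t-test, normal approximation):
z_β = d · √(n/2) - z_α
z_β = 0.68 · √(35/2) - 3.090
z_β = 0.68 · 4.183 - 3.090
z_β = -0.246

Power = Φ(z_β) = Φ(-0.246) ≈ 0.403

Effect size d = 0.68 is medium by Cohen's convention (0.2/0.5/0.8).

Threshold: power ≥ 0.80 is conventionally adequate.
Power ≈ 0.40 → the study is underpowered (power < 0.80).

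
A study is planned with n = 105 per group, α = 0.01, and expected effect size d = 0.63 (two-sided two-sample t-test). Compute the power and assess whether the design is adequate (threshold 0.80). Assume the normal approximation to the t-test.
Power ≈ 0.98; the study is adequately powered (power ≥ 0.80)

Power calculation (two-sample t-test, normal approximation):
z_β = d · √(n/2) - z_{α/2}
z_β = 0.63 · √(105/2) - 2.576
z_β = 0.63 · 7.246 - 2.576
z_β = 1.989

Power = Φ(z_β) = Φ(1.989) ≈ 0.977

Effect size d = 0.63 is medium by Cohen's convention (0.2/0.5/0.8).

Threshold: power ≥ 0.80 is conventionally adequate.
Power ≈ 0.98 → the study is adequately powered (power ≥ 0.80).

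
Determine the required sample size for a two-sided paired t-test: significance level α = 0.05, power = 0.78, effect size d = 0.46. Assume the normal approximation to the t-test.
n = 36 pairs

Sample size formula (paired t-test, normal approximation):
n = ((z_{α/2} + z_β) / d)²

z_{α/2} = 1.960 (for α = 0.05, two-sided)
z_β = 0.772 (for power = 0.78)
d = 0.46

n = ((1.960 + 0.772) / 0.46)²
n = (5.939)²
n ≈ 35.27
Round up to the next whole number: n = 36 pairs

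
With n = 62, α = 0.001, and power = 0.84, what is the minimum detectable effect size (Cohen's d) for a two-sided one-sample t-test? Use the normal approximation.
d ≈ 0.54

Minimum detectable effect (one-sample t-test, normal approximation):
d = (z_{α/2} + z_β) / √n
d = (3.291 + 0.994) / √62
d = 4.285 / 7.874
d ≈ 0.54

By Cohen's convention (0.2 small / 0.5 medium / 0.8 large): medium effect.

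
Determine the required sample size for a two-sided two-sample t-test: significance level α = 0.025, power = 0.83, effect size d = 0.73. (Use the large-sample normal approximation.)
n = 39 per group

Sample size formula (two-sample t-test, normal approximation):
n = 2 · ((z_{α/2} + z_β) / d)²

z_{α/2} = 2.241 (for α = 0.025, two-sided)
z_β = 0.954 (for power = 0.83)
d = 0.73

n = 2 · ((2.241 + 0.954) / 0.73)²
n = 2 · (4.377)²
n ≈ 38.32
Round up to the next whole number: n = 39 per group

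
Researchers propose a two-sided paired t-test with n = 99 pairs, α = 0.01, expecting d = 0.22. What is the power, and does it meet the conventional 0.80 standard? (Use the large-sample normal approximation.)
Power ≈ 0.35; the study is underpowered (power < 0.80)

Power calculation (paired t-test, normal approximation):
z_β = d · √n - z_{α/2}
z_β = 0.22 · √99 - 2.576
z_β = 0.22 · 9.950 - 2.576
z_β = -0.387

Power = Φ(z_β) = Φ(-0.387) ≈ 0.349

Effect size d = 0.22 is small by Cohen's convention (0.2/0.5/0.8).

Threshold: power ≥ 0.80 is conventionally adequate.
Power ≈ 0.35 → the study is underpowered (power < 0.80).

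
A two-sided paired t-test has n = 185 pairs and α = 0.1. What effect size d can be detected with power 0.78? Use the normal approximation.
d ≈ 0.18

Minimum detectable effect (paired t-test, normal approximation):
d = (z_{α/2} + z_β) / √n
d = (1.645 + 0.772) / √185
d = 2.417 / 13.601
d ≈ 0.18

By Cohen's convention (0.2 small / 0.5 medium / 0.8 large): very small effect.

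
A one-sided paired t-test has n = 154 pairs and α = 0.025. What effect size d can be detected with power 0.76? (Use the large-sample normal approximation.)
d ≈ 0.21

Minimum detectable effect (paired t-test, normal approximation):
d = (z_α + z_β) / √n
d = (1.960 + 0.706) / √154
d = 2.666 / 12.410
d ≈ 0.21

By Cohen's convention (0.2 small / 0.5 medium / 0.8 large): small effect.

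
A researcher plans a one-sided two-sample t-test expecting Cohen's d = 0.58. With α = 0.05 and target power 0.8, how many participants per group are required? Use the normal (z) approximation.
n = 37 per group

Sample size formula (two-sample t-test, normal approximation):
n = 2 · ((z_α + z_β) / d)²

z_α = 1.645 (for α = 0.05, one-sided)
z_β = 0.842 (for power = 0.8)
d = 0.58

n = 2 · ((1.645 + 0.842) / 0.58)²
n = 2 · (4.288)²
n ≈ 36.77
Round up to the next whole number: n = 37 per group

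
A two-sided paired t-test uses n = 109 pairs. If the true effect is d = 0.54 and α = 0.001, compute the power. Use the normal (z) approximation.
Power ≈ 0.99

Power calculation (paired t-test, normal approximation):
z_β = d · √n - z_{α/2}
z_β = 0.54 · √109 - 3.291
z_β = 0.54 · 10.440 - 3.291
z_β = 2.347

Power = Φ(z_β) = Φ(2.347) ≈ 0.991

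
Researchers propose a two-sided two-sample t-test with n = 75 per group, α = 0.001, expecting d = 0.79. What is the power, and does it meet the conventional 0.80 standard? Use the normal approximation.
Power ≈ 0.94; the study is adequately powered (power ≥ 0.80)

Power calculation (two-sample t-test, normal approximation):
z_β = d · √(n/2) - z_{α/2}
z_β = 0.79 · √(75/2) - 3.291
z_β = 0.79 · 6.124 - 3.291
z_β = 1.547

Power = Φ(z_β) = Φ(1.547) ≈ 0.939

Effect size d = 0.79 is medium by Cohen's convention (0.2/0.5/0.8).

Threshold: power ≥ 0.80 is conventionally adequate.
Power ≈ 0.94 → the study is adequately powered (power ≥ 0.80).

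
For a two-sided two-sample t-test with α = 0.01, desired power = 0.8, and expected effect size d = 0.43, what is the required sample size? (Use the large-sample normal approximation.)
n = 127 per group

Sample size formula (two-sample t-test, normal approximation):
n = 2 · ((z_{α/2} + z_β) / d)²

z_{α/2} = 2.576 (for α = 0.01, two-sided)
z_β = 0.842 (for power = 0.8)
d = 0.43

n = 2 · ((2.576 + 0.842) / 0.43)²
n = 2 · (7.949)²
n ≈ 126.37
Round up to the next whole number: n = 127 per group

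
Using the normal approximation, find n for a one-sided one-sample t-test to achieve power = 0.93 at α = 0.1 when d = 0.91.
n = 10

Sample size formula (one-sample t-test, normal approximation):
n = ((z_α + z_β) / d)²

z_α = 1.282 (for α = 0.1, one-sided)
z_β = 1.476 (for power = 0.93)
d = 0.91

n = ((1.282 + 1.476) / 0.91)²
n = (3.031)²
n ≈ 9.19
Round up to the next whole number: n = 10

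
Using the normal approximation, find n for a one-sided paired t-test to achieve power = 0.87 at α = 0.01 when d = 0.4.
n = 75 pairs

Sample size formula (paired t-test, normal approximation):
n = ((z_α + z_β) / d)²

z_α = 2.326 (for α = 0.01, one-sided)
z_β = 1.126 (for power = 0.87)
d = 0.4

n = ((2.326 + 1.126) / 0.4)²
n = (8.630)²
n ≈ 74.48
Round up to the next whole number: n = 75 pairs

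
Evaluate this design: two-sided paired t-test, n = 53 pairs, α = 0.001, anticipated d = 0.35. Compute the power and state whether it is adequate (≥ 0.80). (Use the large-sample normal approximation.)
Power ≈ 0.23; the study is underpowered (power < 0.80)

Power calculation (paired t-test, normal approximation):
z_β = d · √n - z_{α/2}
z_β = 0.35 · √53 - 3.291
z_β = 0.35 · 7.280 - 3.291
z_β = -0.742

Power = Φ(z_β) = Φ(-0.742) ≈ 0.229

Effect size d = 0.35 is small by Cohen's convention (0.2/0.5/0.8).

Threshold: power ≥ 0.80 is conventionally adequate.
Power ≈ 0.23 → the study is underpowered (power < 0.80).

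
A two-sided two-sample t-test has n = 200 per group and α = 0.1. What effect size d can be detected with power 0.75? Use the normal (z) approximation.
d ≈ 0.23

Minimum detectable effect (two-sample t-test, normal approximation):
d = (z_{α/2} + z_β) / √(n/2)
d = (1.645 + 0.674) / √(200/2)
d = 2.319 / 10.000
d ≈ 0.23

By Cohen's convention (0.2 small / 0.5 medium / 0.8 large): small effect.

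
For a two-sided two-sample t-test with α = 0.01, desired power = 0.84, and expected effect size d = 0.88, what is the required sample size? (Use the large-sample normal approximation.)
n = 33 per group

Sample size formula (two-sample t-test, normal approximation):
n = 2 · ((z_{α/2} + z_β) / d)²

z_{α/2} = 2.576 (for α = 0.01, two-sided)
z_β = 0.994 (for power = 0.84)
d = 0.88

n = 2 · ((2.576 + 0.994) / 0.88)²
n = 2 · (4.057)²
n ≈ 32.92
Round up to the next whole number: n = 33 per group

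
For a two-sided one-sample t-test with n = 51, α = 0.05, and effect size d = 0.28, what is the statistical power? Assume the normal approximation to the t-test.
Power ≈ 0.52

Power calculation (one-sample t-test, normal approximation):
z_β = d · √n - z_{α/2}
z_β = 0.28 · √51 - 1.960
z_β = 0.28 · 7.141 - 1.960
z_β = 0.040

Power = Φ(z_β) = Φ(0.040) ≈ 0.516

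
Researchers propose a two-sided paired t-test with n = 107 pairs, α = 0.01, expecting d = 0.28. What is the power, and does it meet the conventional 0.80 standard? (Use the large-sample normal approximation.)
Power ≈ 0.63; the study is underpowered (power < 0.80)

Power calculation (paired t-test, normal approximation):
z_β = d · √n - z_{α/2}
z_β = 0.28 · √107 - 2.576
z_β = 0.28 · 10.344 - 2.576
z_β = 0.321

Power = Φ(z_β) = Φ(0.321) ≈ 0.626

Effect size d = 0.28 is small by Cohen's convention (0.2/0.5/0.8).

Threshold: power ≥ 0.80 is conventionally adequate.
Power ≈ 0.63 → the study is underpowered (power < 0.80).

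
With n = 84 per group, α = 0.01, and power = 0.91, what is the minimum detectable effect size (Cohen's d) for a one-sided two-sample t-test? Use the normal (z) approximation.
d ≈ 0.57

Minimum detectable effect (two-sample t-test, normal approximation):
d = (z_α + z_β) / √(n/2)
d = (2.326 + 1.341) / √(84/2)
d = 3.667 / 6.481
d ≈ 0.57

By Cohen's convention (0.2 small / 0.5 medium / 0.8 large): medium effect.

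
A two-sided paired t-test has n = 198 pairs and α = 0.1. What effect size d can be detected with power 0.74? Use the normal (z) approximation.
d ≈ 0.16

Minimum detectable effect (paired t-test, normal approximation):
d = (z_{α/2} + z_β) / √n
d = (1.645 + 0.643) / √198
d = 2.288 / 14.071
d ≈ 0.16

By Cohen's convention (0.2 small / 0.5 medium / 0.8 large): very small effect.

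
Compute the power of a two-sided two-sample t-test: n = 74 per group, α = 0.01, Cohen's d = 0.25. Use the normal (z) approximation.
Power ≈ 0.15

Power calculation (two-sample t-test, normal approximation):
z_β = d · √(n/2) - z_{α/2}
z_β = 0.25 · √(74/2) - 2.576
z_β = 0.25 · 6.083 - 2.576
z_β = -1.055

Power = Φ(z_β) = Φ(-1.055) ≈ 0.146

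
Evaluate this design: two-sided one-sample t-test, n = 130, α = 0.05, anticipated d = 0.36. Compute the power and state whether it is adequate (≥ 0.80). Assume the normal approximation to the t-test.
Power ≈ 0.98; the study is adequately powered (power ≥ 0.80)

Power calculation (one-sample t-test, normal approximation):
z_β = d · √n - z_{α/2}
z_β = 0.36 · √130 - 1.960
z_β = 0.36 · 11.402 - 1.960
z_β = 2.145

Power = Φ(z_β) = Φ(2.145) ≈ 0.984

Effect size d = 0.36 is small by Cohen's convention (0.2/0.5/0.8).

Threshold: power ≥ 0.80 is conventionally adequate.
Power ≈ 0.98 → the study is adequately powered (power ≥ 0.80).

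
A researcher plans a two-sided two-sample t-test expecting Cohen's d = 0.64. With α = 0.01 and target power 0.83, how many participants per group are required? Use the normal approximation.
n = 61 per group

Sample size formula (two-sample t-test, normal approximation):
n = 2 · ((z_{α/2} + z_β) / d)²

z_{α/2} = 2.576 (for α = 0.01, two-sided)
z_β = 0.954 (for power = 0.83)
d = 0.64

n = 2 · ((2.576 + 0.954) / 0.64)²
n = 2 · (5.516)²
n ≈ 60.85
Round up to the next whole number: n = 61 per group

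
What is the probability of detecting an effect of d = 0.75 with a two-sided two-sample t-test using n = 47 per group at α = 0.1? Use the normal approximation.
Power ≈ 0.98

Power calculation (two-sample t-test, normal approximation):
z_β = d · √(n/2) - z_{α/2}
z_β = 0.75 · √(47/2) - 1.645
z_β = 0.75 · 4.848 - 1.645
z_β = 1.991

Power = Φ(z_β) = Φ(1.991) ≈ 0.977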